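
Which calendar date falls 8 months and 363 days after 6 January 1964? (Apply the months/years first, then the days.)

Adding 8 months and 363 days from January 6, 1964: first the month/year part, then the days.
month 1 + 8 = 9 → September 1964.
Day 6 is valid in September, giving September 6, 1964.
Now add 363 days from September 6, 1964.
September has 30 days, so 30 − 6 = 24 days remain after September 6, 1964; 363 − 24 = 339 left.
October 1964 has 31 days: 339 − 31 = 308 left.
November 1964 has 30 days: 308 − 30 = 278 left.
December 1964 has 31 days: 278 − 31 = 247 left.
January 1965 has 31 days: 247 − 31 = 216 left.
February 1965 has 28 days (1965 is not a leap year): 216 − 28 = 188 left.
March 1965 has 31 days: 188 − 31 = 157 left.
April 1965 has 30 days: 157 − 30 = 127 left.
May 1965 has 31 days: 127 − 31 = 96 left.
June 1965 has 30 days: 96 − 30 = 66 left.
July 1965 has 31 days: 66 − 31 = 35 left.
August 1965 has 31 days: 35 − 31 = 4 left.
4 days into September 1965 → September 4, 1965.

September 4, 1965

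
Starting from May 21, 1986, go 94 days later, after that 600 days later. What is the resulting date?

Advancing 94 days from May 21, 1986:
May has 31 days, so 31 − 21 = 10 days remain after May 21, 1986; 94 − 10 = 84 left.
June 1986 has 30 days: 84 − 30 = 54 left.
July 1986 has 31 days: 54 − 31 = 23 left.
23 days into August 1986 → August 23, 1986.
Advancing 600 days from August 23, 1986:
August has 31 days, so 31 − 23 = 8 days remain after August 23, 1986; 600 − 8 = 592 left.
September 1986 has 30 days: 592 − 30 = 562 left.
October 1986 has 31 days: 562 − 31 = 531 left.
November 1986 has 30 days: 531 − 30 = 501 left.
December 1986 has 31 days: 501 − 31 = 470 left.
January 1987 has 31 days: 470 − 31 = 439 left.
February 1987 has 28 days (1987 is not a leap year): 439 − 28 = 411 left.
March 1987 has 31 days: 411 − 31 = 380 left.
April 1987 has 30 days: 380 − 30 = 350 left.
May 1987 has 31 days: 350 − 31 = 319 left.
June 1987 has 30 days: 319 − 30 = 289 left.
July 1987 has 31 days: 289 − 31 = 258 left.
August 1987 has 31 days: 258 − 31 = 227 left.
September 1987 has 30 days: 227 − 30 = 197 left.
October 1987 has 31 days: 197 − 31 = 166 left.
November 1987 has 30 days: 166 − 30 = 136 left.
December 1987 has 31 days: 136 − 31 = 105 left.
January 1988 has 31 days: 105 − 31 = 74 left.
February 1988 has 29 days (1988 is a leap year): 74 − 29 = 45 left.
March 1988 has 31 days: 45 − 31 = 14 left.
14 days into April 1988 → April 14, 1988.

April 14, 1988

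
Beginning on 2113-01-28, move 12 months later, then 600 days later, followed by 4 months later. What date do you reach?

January 20, 2116

Advancing 12 months from January 28, 2113:
month 1 + 12 = 13, which is month 1 of year 2114 → January 2114.
Day 28 is valid in January, giving January 28, 2114.
Adding 600 days from January 28, 2114:
January has 31 days, so 31 − 28 = 3 days remain after January 28, 2114; 600 − 3 = 597 left.
February 2114 has 28 days (2114 is not a leap year): 597 − 28 = 569 left.
March 2114 has 31 days: 569 − 31 = 538 left.
April 2114 has 30 days: 538 − 30 = 508 left.
May 2114 has 31 days: 508 − 31 = 477 left.
June 2114 has 30 days: 477 − 30 = 447 left.
July 2114 has 31 days: 447 − 31 = 416 left.
August 2114 has 31 days: 416 − 31 = 385 left.
September 2114 has 30 days: 385 − 30 = 355 left.
October 2114 has 31 days: 355 − 31 = 324 left.
November 2114 has 30 days: 324 − 30 = 294 left.
December 2114 has 31 days: 294 − 31 = 263 left.
January 2115 has 31 days: 263 − 31 = 232 left.
February 2115 has 28 days (2115 is not a leap year): 232 − 28 = 204 left.
March 2115 has 31 days: 204 − 31 = 173 left.
April 2115 has 30 days: 173 − 30 = 143 left.
May 2115 has 31 days: 143 − 31 = 112 left.
June 2115 has 30 days: 112 − 30 = 82 left.
July 2115 has 31 days: 82 − 31 = 51 left.
August 2115 has 31 days: 51 − 31 = 20 left.
20 days into September 2115 → September 20, 2115.
Counting forward 4 months from September 20, 2115:
month 9 + 4 = 13, which is month 1 of year 2116 → January 2116.
Day 20 is valid in January, giving January 20, 2116.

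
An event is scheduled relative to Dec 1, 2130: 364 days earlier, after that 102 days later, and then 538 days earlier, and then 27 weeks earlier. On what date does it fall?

March 17, 2128

Going back 364 days from December 1, 2130:
Going back 1 day from December 1, 2130 reaches the end of the previous month; 364 − 1 = 363 left.
November 2130 has 30 days: 363 − 30 = 333 left.
October 2130 has 31 days: 333 − 31 = 302 left.
September 2130 has 30 days: 302 − 30 = 272 left.
August 2130 has 31 days: 272 − 31 = 241 left.
July 2130 has 31 days: 241 − 31 = 210 left.
June 2130 has 30 days: 210 − 30 = 180 left.
May 2130 has 31 days: 180 − 31 = 149 left.
April 2130 has 30 days: 149 − 30 = 119 left.
March 2130 has 31 days: 119 − 31 = 88 left.
February 2130 has 28 days (2130 is not a leap year): 88 − 28 = 60 left.
January 2130 has 31 days: 60 − 31 = 29 left.
December 2129 has 31 days; 31 − 29 = 2 → December 2, 2129.
Advancing 102 days from December 2, 2129:
December has 31 days, so 31 − 2 = 29 days remain after December 2, 2129; 102 − 29 = 73 left.
January 2130 has 31 days: 73 − 31 = 42 left.
February 2130 has 28 days (2130 is not a leap year): 42 − 28 = 14 left.
14 days into March 2130 → March 14, 2130.
Counting back 538 days from March 14, 2130:
Going back 14 days from March 14, 2130 reaches the end of the previous month; 538 − 14 = 524 left.
February 2130 has 28 days (2130 is not a leap year): 524 − 28 = 496 left.
January 2130 has 31 days: 496 − 31 = 465 left.
December 2129 has 31 days: 465 − 31 = 434 left.
November 2129 has 30 days: 434 − 30 = 404 left.
October 2129 has 31 days: 404 − 31 = 373 left.
September 2129 has 30 days: 373 − 30 = 343 left.
August 2129 has 31 days: 343 − 31 = 312 left.
July 2129 has 31 days: 312 − 31 = 281 left.
June 2129 has 30 days: 281 − 30 = 251 left.
May 2129 has 31 days: 251 − 31 = 220 left.
April 2129 has 30 days: 220 − 30 = 190 left.
March 2129 has 31 days: 190 − 31 = 159 left.
February 2129 has 28 days (2129 is not a leap year): 159 − 28 = 131 left.
January 2129 has 31 days: 131 − 31 = 100 left.
December 2128 has 31 days: 100 − 31 = 69 left.
November 2128 has 30 days: 69 − 30 = 39 left.
October 2128 has 31 days: 39 − 31 = 8 left.
September 2128 has 30 days; 30 − 8 = 22 → September 22, 2128.
Going back 27 weeks (= 189 days) from September 22, 2128:
Going back 22 days from September 22, 2128 reaches the end of the previous month; 189 − 22 = 167 left.
August 2128 has 31 days: 167 − 31 = 136 left.
July 2128 has 31 days: 136 − 31 = 105 left.
June 2128 has 30 days: 105 − 30 = 75 left.
May 2128 has 31 days: 75 − 31 = 44 left.
April 2128 has 30 days: 44 − 30 = 14 left.
March 2128 has 31 days; 31 − 14 = 17 → March 17, 2128.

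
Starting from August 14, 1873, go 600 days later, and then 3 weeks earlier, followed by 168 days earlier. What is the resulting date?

September 29, 1874

Advancing 600 days from August 14, 1873:
August has 31 days, so 31 − 14 = 17 days remain after August 14, 1873; 600 − 17 = 583 left.
September 1873 has 30 days: 583 − 30 = 553 left.
October 1873 has 31 days: 553 − 31 = 522 left.
November 1873 has 30 days: 522 − 30 = 492 left.
December 1873 has 31 days: 492 − 31 = 461 left.
January 1874 has 31 days: 461 − 31 = 430 left.
February 1874 has 28 days (1874 is not a leap year): 430 − 28 = 402 left.
March 1874 has 31 days: 402 − 31 = 371 left.
April 1874 has 30 days: 371 − 30 = 341 left.
May 1874 has 31 days: 341 − 31 = 310 left.
June 1874 has 30 days: 310 − 30 = 280 left.
July 1874 has 31 days: 280 − 31 = 249 left.
August 1874 has 31 days: 249 − 31 = 218 left.
September 1874 has 30 days: 218 − 30 = 188 left.
October 1874 has 31 days: 188 − 31 = 157 left.
November 1874 has 30 days: 157 − 30 = 127 left.
December 1874 has 31 days: 127 − 31 = 96 left.
January 1875 has 31 days: 96 − 31 = 65 left.
February 1875 has 28 days (1875 is not a leap year): 65 − 28 = 37 left.
March 1875 has 31 days: 37 − 31 = 6 left.
6 days into April 1875 → April 6, 1875.
Subtracting 3 weeks (= 21 days) from April 6, 1875:
Going back 6 days from April 6, 1875 reaches the end of the previous month; 21 − 6 = 15 left.
March 1875 has 31 days; 31 − 15 = 16 → March 16, 1875.
Counting back 168 days from March 16, 1875:
Going back 16 days from March 16, 1875 reaches the end of the previous month; 168 − 16 = 152 left.
February 1875 has 28 days (1875 is not a leap year): 152 − 28 = 124 left.
January 1875 has 31 days: 124 − 31 = 93 left.
December 1874 has 31 days: 93 − 31 = 62 left.
November 1874 has 30 days: 62 − 30 = 32 left.
October 1874 has 31 days: 32 − 31 = 1 left.
September 1874 has 30 days; 30 − 1 = 29 → September 29, 1874.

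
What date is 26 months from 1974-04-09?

Counting forward 26 months from April 9, 1974.
month 4 + 26 = 30, which is month 6 of year 1976 → June 1976.
Day 9 is valid in June, giving June 9, 1976.

June 9, 1976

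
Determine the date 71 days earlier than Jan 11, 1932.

November 1, 1931

Going back 71 days from January 11, 1932.
Going back 11 days from January 11, 1932 reaches the end of the previous month; 71 − 11 = 60 left.
December 1931 has 31 days: 60 − 31 = 29 left.
November 1931 has 30 days; 30 − 29 = 1 → November 1, 1931.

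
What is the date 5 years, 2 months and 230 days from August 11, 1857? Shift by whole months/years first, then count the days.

May 29, 1863

Counting forward 5 years, 2 months and 230 days from August 11, 1857: first the month/year part, then the days.
+5 years → 1862; month 8 + 2 = 10 → October 1862.
Day 11 is valid in October, giving October 11, 1862.
Now add 230 days from October 11, 1862.
October has 31 days, so 31 − 11 = 20 days remain after October 11, 1862; 230 − 20 = 210 left.
November 1862 has 30 days: 210 − 30 = 180 left.
December 1862 has 31 days: 180 − 31 = 149 left.
January 1863 has 31 days: 149 − 31 = 118 left.
February 1863 has 28 days (1863 is not a leap year): 118 − 28 = 90 left.
March 1863 has 31 days: 90 − 31 = 59 left.
April 1863 has 30 days: 59 − 30 = 29 left.
29 days into May 1863 → May 29, 1863.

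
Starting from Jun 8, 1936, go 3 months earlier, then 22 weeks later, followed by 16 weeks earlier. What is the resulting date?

Going back 3 months from June 8, 1936:
month 6 − 3 = 3 → March 1936.
Day 8 is valid in March, giving March 8, 1936.
Counting forward 22 weeks (= 154 days) from March 8, 1936:
March has 31 days, so 31 − 8 = 23 days remain after March 8, 1936; 154 − 23 = 131 left.
April 1936 has 30 days: 131 − 30 = 101 left.
May 1936 has 31 days: 101 − 31 = 70 left.
June 1936 has 30 days: 70 − 30 = 40 left.
July 1936 has 31 days: 40 − 31 = 9 left.
9 days into August 1936 → August 9, 1936.
Going back 16 weeks (= 112 days) from August 9, 1936:
Going back 9 days from August 9, 1936 reaches the end of the previous month; 112 − 9 = 103 left.
July 1936 has 31 days: 103 − 31 = 72 left.
June 1936 has 30 days: 72 − 30 = 42 left.
May 1936 has 31 days: 42 − 31 = 11 left.
April 1936 has 30 days; 30 − 11 = 19 → April 19, 1936.

April 19, 1936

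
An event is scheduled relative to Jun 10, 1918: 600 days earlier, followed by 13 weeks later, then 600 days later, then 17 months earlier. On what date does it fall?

Subtracting 600 days from June 10, 1918:
Going back 10 days from June 10, 1918 reaches the end of the previous month; 600 − 10 = 590 left.
May 1918 has 31 days: 590 − 31 = 559 left.
April 1918 has 30 days: 559 − 30 = 529 left.
March 1918 has 31 days: 529 − 31 = 498 left.
February 1918 has 28 days (1918 is not a leap year): 498 − 28 = 470 left.
January 1918 has 31 days: 470 − 31 = 439 left.
December 1917 has 31 days: 439 − 31 = 408 left.
November 1917 has 30 days: 408 − 30 = 378 left.
October 1917 has 31 days: 378 − 31 = 347 left.
September 1917 has 30 days: 347 − 30 = 317 left.
August 1917 has 31 days: 317 − 31 = 286 left.
July 1917 has 31 days: 286 − 31 = 255 left.
June 1917 has 30 days: 255 − 30 = 225 left.
May 1917 has 31 days: 225 − 31 = 194 left.
April 1917 has 30 days: 194 − 30 = 164 left.
March 1917 has 31 days: 164 − 31 = 133 left.
February 1917 has 28 days (1917 is not a leap year): 133 − 28 = 105 left.
January 1917 has 31 days: 105 − 31 = 74 left.
December 1916 has 31 days: 74 − 31 = 43 left.
November 1916 has 30 days: 43 − 30 = 13 left.
October 1916 has 31 days; 31 − 13 = 18 → October 18, 1916.
Advancing 13 weeks (= 91 days) from October 18, 1916:
October has 31 days, so 31 − 18 = 13 days remain after October 18, 1916; 91 − 13 = 78 left.
November 1916 has 30 days: 78 − 30 = 48 left.
December 1916 has 31 days: 48 − 31 = 17 left.
17 days into January 1917 → January 17, 1917.
Counting forward 600 days from January 17, 1917:
January has 31 days, so 31 − 17 = 14 days remain after January 17, 1917; 600 − 14 = 586 left.
February 1917 has 28 days (1917 is not a leap year): 586 − 28 = 558 left.
March 1917 has 31 days: 558 − 31 = 527 left.
April 1917 has 30 days: 527 − 30 = 497 left.
May 1917 has 31 days: 497 − 31 = 466 left.
June 1917 has 30 days: 466 − 30 = 436 left.
July 1917 has 31 days: 436 − 31 = 405 left.
August 1917 has 31 days: 405 − 31 = 374 left.
September 1917 has 30 days: 374 − 30 = 344 left.
October 1917 has 31 days: 344 − 31 = 313 left.
November 1917 has 30 days: 313 − 30 = 283 left.
December 1917 has 31 days: 283 − 31 = 252 left.
January 1918 has 31 days: 252 − 31 = 221 left.
February 1918 has 28 days (1918 is not a leap year): 221 − 28 = 193 left.
March 1918 has 31 days: 193 − 31 = 162 left.
April 1918 has 30 days: 162 − 30 = 132 left.
May 1918 has 31 days: 132 − 31 = 101 left.
June 1918 has 30 days: 101 − 30 = 71 left.
July 1918 has 31 days: 71 − 31 = 40 left.
August 1918 has 31 days: 40 − 31 = 9 left.
9 days into September 1918 → September 9, 1918.
Counting back 17 months from September 9, 1918:
month 9 − 17 = -8, which is month 4 of year 1917 → April 1917.
Day 9 is valid in April, giving April 9, 1917.

April 9, 1917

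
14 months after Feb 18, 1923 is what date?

Adding 14 months from February 18, 1923.
month 2 + 14 = 16, which is month 4 of year 1924 → April 1924.
Day 18 is valid in April, giving April 18, 1924.

April 18, 1924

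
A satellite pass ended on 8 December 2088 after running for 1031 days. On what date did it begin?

February 11, 2086

Subtracting 1031 days from December 8, 2088.
Going back 8 days from December 8, 2088 reaches the end of the previous month; 1031 − 8 = 1023 left.
November 2088 has 30 days: 1023 − 30 = 993 left.
October 2088 has 31 days: 993 − 31 = 962 left.
September 2088 has 30 days: 962 − 30 = 932 left.
August 2088 has 31 days: 932 − 31 = 901 left.
July 2088 has 31 days: 901 − 31 = 870 left.
June 2088 has 30 days: 870 − 30 = 840 left.
May 2088 has 31 days: 840 − 31 = 809 left.
April 2088 has 30 days: 809 − 30 = 779 left.
March 2088 has 31 days: 779 − 31 = 748 left.
February 2088 has 29 days (2088 is a leap year): 748 − 29 = 719 left.
January 2088 has 31 days: 719 − 31 = 688 left.
December 2087 has 31 days: 688 − 31 = 657 left.
November 2087 has 30 days: 657 − 30 = 627 left.
October 2087 has 31 days: 627 − 31 = 596 left.
September 2087 has 30 days: 596 − 30 = 566 left.
August 2087 has 31 days: 566 − 31 = 535 left.
July 2087 has 31 days: 535 − 31 = 504 left.
June 2087 has 30 days: 504 − 30 = 474 left.
May 2087 has 31 days: 474 − 31 = 443 left.
April 2087 has 30 days: 443 − 30 = 413 left.
March 2087 has 31 days: 413 − 31 = 382 left.
February 2087 has 28 days (2087 is not a leap year): 382 − 28 = 354 left.
January 2087 has 31 days: 354 − 31 = 323 left.
December 2086 has 31 days: 323 − 31 = 292 left.
November 2086 has 30 days: 292 − 30 = 262 left.
October 2086 has 31 days: 262 − 31 = 231 left.
September 2086 has 30 days: 231 − 30 = 201 left.
August 2086 has 31 days: 201 − 31 = 170 left.
July 2086 has 31 days: 170 − 31 = 139 left.
June 2086 has 30 days: 139 − 30 = 109 left.
May 2086 has 31 days: 109 − 31 = 78 left.
April 2086 has 30 days: 78 − 30 = 48 left.
March 2086 has 31 days: 48 − 31 = 17 left.
February 2086 has 28 days; 28 − 17 = 11 → February 11, 2086.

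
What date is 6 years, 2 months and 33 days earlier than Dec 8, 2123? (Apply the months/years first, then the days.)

Going back 6 years, 2 months and 33 days from December 8, 2123: first the month/year part, then the days.
-6 years → 2117; month 12 − 2 = 10 → October 2117.
Day 8 is valid in October, giving October 8, 2117.
Now subtract 33 days from October 8, 2117.
Going back 8 days from October 8, 2117 reaches the end of the previous month; 33 − 8 = 25 left.
September 2117 has 30 days; 30 − 25 = 5 → September 5, 2117.

September 5, 2117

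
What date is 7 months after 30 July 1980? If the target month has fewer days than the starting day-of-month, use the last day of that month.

February 28, 1981

Adding 7 months from July 30, 1980.
month 7 + 7 = 14, which is month 2 of year 1981 → February 1981.
February 1981 has only 28 days (1981 is not a leap year — relevant if February), and the start was day 30, so the date clamps to February 28, 1981.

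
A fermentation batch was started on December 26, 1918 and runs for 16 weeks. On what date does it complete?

Adding 16 weeks = 112 days from December 26, 1918.
December has 31 days, so 31 − 26 = 5 days remain after December 26, 1918; 112 − 5 = 107 left.
January 1919 has 31 days: 107 − 31 = 76 left.
February 1919 has 28 days (1919 is not a leap year): 76 − 28 = 48 left.
March 1919 has 31 days: 48 − 31 = 17 left.
17 days into April 1919 → April 17, 1919.

April 17, 1919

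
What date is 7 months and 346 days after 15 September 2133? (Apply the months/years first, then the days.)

March 27, 2135

Advancing 7 months and 346 days from September 15, 2133: first the month/year part, then the days.
month 9 + 7 = 16, which is month 4 of year 2134 → April 2134.
Day 15 is valid in April, giving April 15, 2134.
Now add 346 days from April 15, 2134.
April has 30 days, so 30 − 15 = 15 days remain after April 15, 2134; 346 − 15 = 331 left.
May 2134 has 31 days: 331 − 31 = 300 left.
June 2134 has 30 days: 300 − 30 = 270 left.
July 2134 has 31 days: 270 − 31 = 239 left.
August 2134 has 31 days: 239 − 31 = 208 left.
September 2134 has 30 days: 208 − 30 = 178 left.
October 2134 has 31 days: 178 − 31 = 147 left.
November 2134 has 30 days: 147 − 30 = 117 left.
December 2134 has 31 days: 117 − 31 = 86 left.
January 2135 has 31 days: 86 − 31 = 55 left.
February 2135 has 28 days (2135 is not a leap year): 55 − 28 = 27 left.
27 days into March 2135 → March 27, 2135.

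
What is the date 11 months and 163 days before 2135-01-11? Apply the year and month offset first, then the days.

September 1, 2133

Subtracting 11 months and 163 days from January 11, 2135: first the month/year part, then the days.
month 1 − 11 = -10, which is month 2 of year 2134 → February 2134.
Day 11 is valid in February, giving February 11, 2134.
Now subtract 163 days from February 11, 2134.
Going back 11 days from February 11, 2134 reaches the end of the previous month; 163 − 11 = 152 left.
January 2134 has 31 days: 152 − 31 = 121 left.
December 2133 has 31 days: 121 − 31 = 90 left.
November 2133 has 30 days: 90 − 30 = 60 left.
October 2133 has 31 days: 60 − 31 = 29 left.
September 2133 has 30 days; 30 − 29 = 1 → September 1, 2133.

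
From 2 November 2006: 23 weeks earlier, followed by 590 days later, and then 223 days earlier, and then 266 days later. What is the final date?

February 17, 2008

Subtracting 23 weeks (= 161 days) from November 2, 2006:
Going back 2 days from November 2, 2006 reaches the end of the previous month; 161 − 2 = 159 left.
October 2006 has 31 days: 159 − 31 = 128 left.
September 2006 has 30 days: 128 − 30 = 98 left.
August 2006 has 31 days: 98 − 31 = 67 left.
July 2006 has 31 days: 67 − 31 = 36 left.
June 2006 has 30 days: 36 − 30 = 6 left.
May 2006 has 31 days; 31 − 6 = 25 → May 25, 2006.
Adding 590 days from May 25, 2006:
May has 31 days, so 31 − 25 = 6 days remain after May 25, 2006; 590 − 6 = 584 left.
June 2006 has 30 days: 584 − 30 = 554 left.
July 2006 has 31 days: 554 − 31 = 523 left.
August 2006 has 31 days: 523 − 31 = 492 left.
September 2006 has 30 days: 492 − 30 = 462 left.
October 2006 has 31 days: 462 − 31 = 431 left.
November 2006 has 30 days: 431 − 30 = 401 left.
December 2006 has 31 days: 401 − 31 = 370 left.
January 2007 has 31 days: 370 − 31 = 339 left.
February 2007 has 28 days (2007 is not a leap year): 339 − 28 = 311 left.
March 2007 has 31 days: 311 − 31 = 280 left.
April 2007 has 30 days: 280 − 30 = 250 left.
May 2007 has 31 days: 250 − 31 = 219 left.
June 2007 has 30 days: 219 − 30 = 189 left.
July 2007 has 31 days: 189 − 31 = 158 left.
August 2007 has 31 days: 158 − 31 = 127 left.
September 2007 has 30 days: 127 − 30 = 97 left.
October 2007 has 31 days: 97 − 31 = 66 left.
November 2007 has 30 days: 66 − 30 = 36 left.
December 2007 has 31 days: 36 − 31 = 5 left.
5 days into January 2008 → January 5, 2008.
Subtracting 223 days from January 5, 2008:
Going back 5 days from January 5, 2008 reaches the end of the previous month; 223 − 5 = 218 left.
December 2007 has 31 days: 218 − 31 = 187 left.
November 2007 has 30 days: 187 − 30 = 157 left.
October 2007 has 31 days: 157 − 31 = 126 left.
September 2007 has 30 days: 126 − 30 = 96 left.
August 2007 has 31 days: 96 − 31 = 65 left.
July 2007 has 31 days: 65 − 31 = 34 left.
June 2007 has 30 days: 34 − 30 = 4 left.
May 2007 has 31 days; 31 − 4 = 27 → May 27, 2007.
Advancing 266 days from May 27, 2007:
May has 31 days, so 31 − 27 = 4 days remain after May 27, 2007; 266 − 4 = 262 left.
June 2007 has 30 days: 262 − 30 = 232 left.
July 2007 has 31 days: 232 − 31 = 201 left.
August 2007 has 31 days: 201 − 31 = 170 left.
September 2007 has 30 days: 170 − 30 = 140 left.
October 2007 has 31 days: 140 − 31 = 109 left.
November 2007 has 30 days: 109 − 30 = 79 left.
December 2007 has 31 days: 79 − 31 = 48 left.
January 2008 has 31 days: 48 − 31 = 17 left.
17 days into February 2008 → February 17, 2008.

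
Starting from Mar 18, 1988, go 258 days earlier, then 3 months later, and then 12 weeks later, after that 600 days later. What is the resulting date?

August 18, 1989

Going back 258 days from March 18, 1988:
Going back 18 days from March 18, 1988 reaches the end of the previous month; 258 − 18 = 240 left.
February 1988 has 29 days (1988 is a leap year): 240 − 29 = 211 left.
January 1988 has 31 days: 211 − 31 = 180 left.
December 1987 has 31 days: 180 − 31 = 149 left.
November 1987 has 30 days: 149 − 30 = 119 left.
October 1987 has 31 days: 119 − 31 = 88 left.
September 1987 has 30 days: 88 − 30 = 58 left.
August 1987 has 31 days: 58 − 31 = 27 left.
July 1987 has 31 days; 31 − 27 = 4 → July 4, 1987.
Counting forward 3 months from July 4, 1987:
month 7 + 3 = 10 → October 1987.
Day 4 is valid in October, giving October 4, 1987.
Advancing 12 weeks (= 84 days) from October 4, 1987:
October has 31 days, so 31 − 4 = 27 days remain after October 4, 1987; 84 − 27 = 57 left.
November 1987 has 30 days: 57 − 30 = 27 left.
27 days into December 1987 → December 27, 1987.
Advancing 600 days from December 27, 1987:
December has 31 days, so 31 − 27 = 4 days remain after December 27, 1987; 600 − 4 = 596 left.
January 1988 has 31 days: 596 − 31 = 565 left.
February 1988 has 29 days (1988 is a leap year): 565 − 29 = 536 left.
March 1988 has 31 days: 536 − 31 = 505 left.
April 1988 has 30 days: 505 − 30 = 475 left.
May 1988 has 31 days: 475 − 31 = 444 left.
June 1988 has 30 days: 444 − 30 = 414 left.
July 1988 has 31 days: 414 − 31 = 383 left.
August 1988 has 31 days: 383 − 31 = 352 left.
September 1988 has 30 days: 352 − 30 = 322 left.
October 1988 has 31 days: 322 − 31 = 291 left.
November 1988 has 30 days: 291 − 30 = 261 left.
December 1988 has 31 days: 261 − 31 = 230 left.
January 1989 has 31 days: 230 − 31 = 199 left.
February 1989 has 28 days (1989 is not a leap year): 199 − 28 = 171 left.
March 1989 has 31 days: 171 − 31 = 140 left.
April 1989 has 30 days: 140 − 30 = 110 left.
May 1989 has 31 days: 110 − 31 = 79 left.
June 1989 has 30 days: 79 − 30 = 49 left.
July 1989 has 31 days: 49 − 31 = 18 left.
18 days into August 1989 → August 18, 1989.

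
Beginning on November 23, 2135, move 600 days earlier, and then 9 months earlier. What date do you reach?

July 2, 2133

Going back 600 days from November 23, 2135:
Going back 23 days from November 23, 2135 reaches the end of the previous month; 600 − 23 = 577 left.
October 2135 has 31 days: 577 − 31 = 546 left.
September 2135 has 30 days: 546 − 30 = 516 left.
August 2135 has 31 days: 516 − 31 = 485 left.
July 2135 has 31 days: 485 − 31 = 454 left.
June 2135 has 30 days: 454 − 30 = 424 left.
May 2135 has 31 days: 424 − 31 = 393 left.
April 2135 has 30 days: 393 − 30 = 363 left.
March 2135 has 31 days: 363 − 31 = 332 left.
February 2135 has 28 days (2135 is not a leap year): 332 − 28 = 304 left.
January 2135 has 31 days: 304 − 31 = 273 left.
December 2134 has 31 days: 273 − 31 = 242 left.
November 2134 has 30 days: 242 − 30 = 212 left.
October 2134 has 31 days: 212 − 31 = 181 left.
September 2134 has 30 days: 181 − 30 = 151 left.
August 2134 has 31 days: 151 − 31 = 120 left.
July 2134 has 31 days: 120 − 31 = 89 left.
June 2134 has 30 days: 89 − 30 = 59 left.
May 2134 has 31 days: 59 − 31 = 28 left.
April 2134 has 30 days; 30 − 28 = 2 → April 2, 2134.
Counting back 9 months from April 2, 2134:
month 4 − 9 = -5, which is month 7 of year 2133 → July 2133.
Day 2 is valid in July, giving July 2, 2133.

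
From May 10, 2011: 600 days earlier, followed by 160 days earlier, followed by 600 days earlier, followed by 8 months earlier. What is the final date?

Going back 600 days from May 10, 2011:
Going back 10 days from May 10, 2011 reaches the end of the previous month; 600 − 10 = 590 left.
April 2011 has 30 days: 590 − 30 = 560 left.
March 2011 has 31 days: 560 − 31 = 529 left.
February 2011 has 28 days (2011 is not a leap year): 529 − 28 = 501 left.
January 2011 has 31 days: 501 − 31 = 470 left.
December 2010 has 31 days: 470 − 31 = 439 left.
November 2010 has 30 days: 439 − 30 = 409 left.
October 2010 has 31 days: 409 − 31 = 378 left.
September 2010 has 30 days: 378 − 30 = 348 left.
August 2010 has 31 days: 348 − 31 = 317 left.
July 2010 has 31 days: 317 − 31 = 286 left.
June 2010 has 30 days: 286 − 30 = 256 left.
May 2010 has 31 days: 256 − 31 = 225 left.
April 2010 has 30 days: 225 − 30 = 195 left.
March 2010 has 31 days: 195 − 31 = 164 left.
February 2010 has 28 days (2010 is not a leap year): 164 − 28 = 136 left.
January 2010 has 31 days: 136 − 31 = 105 left.
December 2009 has 31 days: 105 − 31 = 74 left.
November 2009 has 30 days: 74 − 30 = 44 left.
October 2009 has 31 days: 44 − 31 = 13 left.
September 2009 has 30 days; 30 − 13 = 17 → September 17, 2009.
Counting back 160 days from September 17, 2009:
Going back 17 days from September 17, 2009 reaches the end of the previous month; 160 − 17 = 143 left.
August 2009 has 31 days: 143 − 31 = 112 left.
July 2009 has 31 days: 112 − 31 = 81 left.
June 2009 has 30 days: 81 − 30 = 51 left.
May 2009 has 31 days: 51 − 31 = 20 left.
April 2009 has 30 days; 30 − 20 = 10 → April 10, 2009.
Subtracting 600 days from April 10, 2009:
Going back 10 days from April 10, 2009 reaches the end of the previous month; 600 − 10 = 590 left.
March 2009 has 31 days: 590 − 31 = 559 left.
February 2009 has 28 days (2009 is not a leap year): 559 − 28 = 531 left.
January 2009 has 31 days: 531 − 31 = 500 left.
December 2008 has 31 days: 500 − 31 = 469 left.
November 2008 has 30 days: 469 − 30 = 439 left.
October 2008 has 31 days: 439 − 31 = 408 left.
September 2008 has 30 days: 408 − 30 = 378 left.
August 2008 has 31 days: 378 − 31 = 347 left.
July 2008 has 31 days: 347 − 31 = 316 left.
June 2008 has 30 days: 316 − 30 = 286 left.
May 2008 has 31 days: 286 − 31 = 255 left.
April 2008 has 30 days: 255 − 30 = 225 left.
March 2008 has 31 days: 225 − 31 = 194 left.
February 2008 has 29 days (2008 is a leap year): 194 − 29 = 165 left.
January 2008 has 31 days: 165 − 31 = 134 left.
December 2007 has 31 days: 134 − 31 = 103 left.
November 2007 has 30 days: 103 − 30 = 73 left.
October 2007 has 31 days: 73 − 31 = 42 left.
September 2007 has 30 days: 42 − 30 = 12 left.
August 2007 has 31 days; 31 − 12 = 19 → August 19, 2007.
Going back 8 months from August 19, 2007:
month 8 − 8 = 0, which is month 12 of year 2006 → December 2006.
Day 19 is valid in December, giving December 19, 2006.

December 19, 2006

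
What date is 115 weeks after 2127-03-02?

May 15, 2129

Advancing 115 weeks = 805 days from March 2, 2127.
March has 31 days, so 31 − 2 = 29 days remain after March 2, 2127; 805 − 29 = 776 left.
April 2127 has 30 days: 776 − 30 = 746 left.
May 2127 has 31 days: 746 − 31 = 715 left.
June 2127 has 30 days: 715 − 30 = 685 left.
July 2127 has 31 days: 685 − 31 = 654 left.
August 2127 has 31 days: 654 − 31 = 623 left.
September 2127 has 30 days: 623 − 30 = 593 left.
October 2127 has 31 days: 593 − 31 = 562 left.
November 2127 has 30 days: 562 − 30 = 532 left.
December 2127 has 31 days: 532 − 31 = 501 left.
January 2128 has 31 days: 501 − 31 = 470 left.
February 2128 has 29 days (2128 is a leap year): 470 − 29 = 441 left.
March 2128 has 31 days: 441 − 31 = 410 left.
April 2128 has 30 days: 410 − 30 = 380 left.
May 2128 has 31 days: 380 − 31 = 349 left.
June 2128 has 30 days: 349 − 30 = 319 left.
July 2128 has 31 days: 319 − 31 = 288 left.
August 2128 has 31 days: 288 − 31 = 257 left.
September 2128 has 30 days: 257 − 30 = 227 left.
October 2128 has 31 days: 227 − 31 = 196 left.
November 2128 has 30 days: 196 − 30 = 166 left.
December 2128 has 31 days: 166 − 31 = 135 left.
January 2129 has 31 days: 135 − 31 = 104 left.
February 2129 has 28 days (2129 is not a leap year): 104 − 28 = 76 left.
March 2129 has 31 days: 76 − 31 = 45 left.
April 2129 has 30 days: 45 − 30 = 15 left.
15 days into May 2129 → May 15, 2129.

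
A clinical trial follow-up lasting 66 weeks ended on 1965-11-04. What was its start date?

Subtracting 66 weeks = 462 days from November 4, 1965.
Going back 4 days from November 4, 1965 reaches the end of the previous month; 462 − 4 = 458 left.
October 1965 has 31 days: 458 − 31 = 427 left.
September 1965 has 30 days: 427 − 30 = 397 left.
August 1965 has 31 days: 397 − 31 = 366 left.
July 1965 has 31 days: 366 − 31 = 335 left.
June 1965 has 30 days: 335 − 30 = 305 left.
May 1965 has 31 days: 305 − 31 = 274 left.
April 1965 has 30 days: 274 − 30 = 244 left.
March 1965 has 31 days: 244 − 31 = 213 left.
February 1965 has 28 days (1965 is not a leap year): 213 − 28 = 185 left.
January 1965 has 31 days: 185 − 31 = 154 left.
December 1964 has 31 days: 154 − 31 = 123 left.
November 1964 has 30 days: 123 − 30 = 93 left.
October 1964 has 31 days: 93 − 31 = 62 left.
September 1964 has 30 days: 62 − 30 = 32 left.
August 1964 has 31 days: 32 − 31 = 1 left.
July 1964 has 31 days; 31 − 1 = 30 → July 30, 1964.

July 30, 1964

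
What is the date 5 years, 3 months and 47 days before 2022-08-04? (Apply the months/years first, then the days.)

March 18, 2017

Subtracting 5 years, 3 months and 47 days from August 4, 2022: first the month/year part, then the days.
-5 years → 2017; month 8 − 3 = 5 → May 2017.
Day 4 is valid in May, giving May 4, 2017.
Now subtract 47 days from May 4, 2017.
Going back 4 days from May 4, 2017 reaches the end of the previous month; 47 − 4 = 43 left.
April 2017 has 30 days: 43 − 30 = 13 left.
March 2017 has 31 days; 31 − 13 = 18 → March 18, 2017.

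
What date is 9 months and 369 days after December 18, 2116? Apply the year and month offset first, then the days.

Adding 9 months and 369 days from December 18, 2116: first the month/year part, then the days.
month 12 + 9 = 21, which is month 9 of year 2117 → September 2117.
Day 18 is valid in September, giving September 18, 2117.
Now add 369 days from September 18, 2117.
September has 30 days, so 30 − 18 = 12 days remain after September 18, 2117; 369 − 12 = 357 left.
October 2117 has 31 days: 357 − 31 = 326 left.
November 2117 has 30 days: 326 − 30 = 296 left.
December 2117 has 31 days: 296 − 31 = 265 left.
January 2118 has 31 days: 265 − 31 = 234 left.
February 2118 has 28 days (2118 is not a leap year): 234 − 28 = 206 left.
March 2118 has 31 days: 206 − 31 = 175 left.
April 2118 has 30 days: 175 − 30 = 145 left.
May 2118 has 31 days: 145 − 31 = 114 left.
June 2118 has 30 days: 114 − 30 = 84 left.
July 2118 has 31 days: 84 − 31 = 53 left.
August 2118 has 31 days: 53 − 31 = 22 left.
22 days into September 2118 → September 22, 2118.

September 22, 2118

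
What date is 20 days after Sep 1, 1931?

September 21, 1931

Advancing 20 days from September 1, 1931.
September has 30 days; 1 + 20 = 21, still in September.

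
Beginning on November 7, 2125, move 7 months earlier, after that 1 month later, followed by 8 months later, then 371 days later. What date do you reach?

Going back 7 months from November 7, 2125:
month 11 − 7 = 4 → April 2125.
Day 7 is valid in April, giving April 7, 2125.
Adding 1 month from April 7, 2125:
month 4 + 1 = 5 → May 2125.
Day 7 is valid in May, giving May 7, 2125.
Advancing 8 months from May 7, 2125:
month 5 + 8 = 13, which is month 1 of year 2126 → January 2126.
Day 7 is valid in January, giving January 7, 2126.
Advancing 371 days from January 7, 2126:
January has 31 days, so 31 − 7 = 24 days remain after January 7, 2126; 371 − 24 = 347 left.
February 2126 has 28 days (2126 is not a leap year): 347 − 28 = 319 left.
March 2126 has 31 days: 319 − 31 = 288 left.
April 2126 has 30 days: 288 − 30 = 258 left.
May 2126 has 31 days: 258 − 31 = 227 left.
June 2126 has 30 days: 227 − 30 = 197 left.
July 2126 has 31 days: 197 − 31 = 166 left.
August 2126 has 31 days: 166 − 31 = 135 left.
September 2126 has 30 days: 135 − 30 = 105 left.
October 2126 has 31 days: 105 − 31 = 74 left.
November 2126 has 30 days: 74 − 30 = 44 left.
December 2126 has 31 days: 44 − 31 = 13 left.
13 days into January 2127 → January 13, 2127.

January 13, 2127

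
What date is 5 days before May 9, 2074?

May 4, 2074

Subtracting 5 days from May 9, 2074.
9 − 5 = 4, still in May 2074.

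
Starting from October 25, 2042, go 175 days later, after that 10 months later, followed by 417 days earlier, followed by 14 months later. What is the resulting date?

Adding 175 days from October 25, 2042:
October has 31 days, so 31 − 25 = 6 days remain after October 25, 2042; 175 − 6 = 169 left.
November 2042 has 30 days: 169 − 30 = 139 left.
December 2042 has 31 days: 139 − 31 = 108 left.
January 2043 has 31 days: 108 − 31 = 77 left.
February 2043 has 28 days (2043 is not a leap year): 77 − 28 = 49 left.
March 2043 has 31 days: 49 − 31 = 18 left.
18 days into April 2043 → April 18, 2043.
Adding 10 months from April 18, 2043:
month 4 + 10 = 14, which is month 2 of year 2044 → February 2044.
Day 18 is valid in February, giving February 18, 2044.
Subtracting 417 days from February 18, 2044:
Going back 18 days from February 18, 2044 reaches the end of the previous month; 417 − 18 = 399 left.
January 2044 has 31 days: 399 − 31 = 368 left.
December 2043 has 31 days: 368 − 31 = 337 left.
November 2043 has 30 days: 337 − 30 = 307 left.
October 2043 has 31 days: 307 − 31 = 276 left.
September 2043 has 30 days: 276 − 30 = 246 left.
August 2043 has 31 days: 246 − 31 = 215 left.
July 2043 has 31 days: 215 − 31 = 184 left.
June 2043 has 30 days: 184 − 30 = 154 left.
May 2043 has 31 days: 154 − 31 = 123 left.
April 2043 has 30 days: 123 − 30 = 93 left.
March 2043 has 31 days: 93 − 31 = 62 left.
February 2043 has 28 days (2043 is not a leap year): 62 − 28 = 34 left.
January 2043 has 31 days: 34 − 31 = 3 left.
December 2042 has 31 days; 31 − 3 = 28 → December 28, 2042.
Adding 14 months from December 28, 2042:
month 12 + 14 = 26, which is month 2 of year 2044 → February 2044.
Day 28 is valid in February, giving February 28, 2044.

February 28, 2044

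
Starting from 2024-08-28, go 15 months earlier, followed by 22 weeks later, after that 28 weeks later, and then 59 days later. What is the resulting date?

Going back 15 months from August 28, 2024:
month 8 − 15 = -7, which is month 5 of year 2023 → May 2023.
Day 28 is valid in May, giving May 28, 2023.
Counting forward 22 weeks (= 154 days) from May 28, 2023:
May has 31 days, so 31 − 28 = 3 days remain after May 28, 2023; 154 − 3 = 151 left.
June 2023 has 30 days: 151 − 30 = 121 left.
July 2023 has 31 days: 121 − 31 = 90 left.
August 2023 has 31 days: 90 − 31 = 59 left.
September 2023 has 30 days: 59 − 30 = 29 left.
29 days into October 2023 → October 29, 2023.
Advancing 28 weeks (= 196 days) from October 29, 2023:
October has 31 days, so 31 − 29 = 2 days remain after October 29, 2023; 196 − 2 = 194 left.
November 2023 has 30 days: 194 − 30 = 164 left.
December 2023 has 31 days: 164 − 31 = 133 left.
January 2024 has 31 days: 133 − 31 = 102 left.
February 2024 has 29 days (2024 is a leap year): 102 − 29 = 73 left.
March 2024 has 31 days: 73 − 31 = 42 left.
April 2024 has 30 days: 42 − 30 = 12 left.
12 days into May 2024 → May 12, 2024.
Advancing 59 days from May 12, 2024:
May has 31 days, so 31 − 12 = 19 days remain after May 12, 2024; 59 − 19 = 40 left.
June 2024 has 30 days: 40 − 30 = 10 left.
10 days into July 2024 → July 10, 2024.

July 10, 2024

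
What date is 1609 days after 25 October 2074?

Adding 1609 days from October 25, 2074.
October has 31 days, so 31 − 25 = 6 days remain after October 25, 2074; 1609 − 6 = 1603 left.
November 2074 has 30 days: 1603 − 30 = 1573 left.
December 2074 has 31 days: 1573 − 31 = 1542 left.
January 2075 has 31 days: 1542 − 31 = 1511 left.
February 2075 has 28 days (2075 is not a leap year): 1511 − 28 = 1483 left.
March 2075 has 31 days: 1483 − 31 = 1452 left.
April 2075 has 30 days: 1452 − 30 = 1422 left.
May 2075 has 31 days: 1422 − 31 = 1391 left.
June 2075 has 30 days: 1391 − 30 = 1361 left.
July 2075 has 31 days: 1361 − 31 = 1330 left.
August 2075 has 31 days: 1330 − 31 = 1299 left.
September 2075 has 30 days: 1299 − 30 = 1269 left.
October 2075 has 31 days: 1269 − 31 = 1238 left.
November 2075 has 30 days: 1238 − 30 = 1208 left.
December 2075 has 31 days: 1208 − 31 = 1177 left.
January 2076 has 31 days: 1177 − 31 = 1146 left.
February 2076 has 29 days (2076 is a leap year): 1146 − 29 = 1117 left.
March 2076 has 31 days: 1117 − 31 = 1086 left.
April 2076 has 30 days: 1086 − 30 = 1056 left.
May 2076 has 31 days: 1056 − 31 = 1025 left.
June 2076 has 30 days: 1025 − 30 = 995 left.
July 2076 has 31 days: 995 − 31 = 964 left.
August 2076 has 31 days: 964 − 31 = 933 left.
September 2076 has 30 days: 933 − 30 = 903 left.
October 2076 has 31 days: 903 − 31 = 872 left.
November 2076 has 30 days: 872 − 30 = 842 left.
December 2076 has 31 days: 842 − 31 = 811 left.
January 2077 has 31 days: 811 − 31 = 780 left.
February 2077 has 28 days (2077 is not a leap year): 780 − 28 = 752 left.
March 2077 has 31 days: 752 − 31 = 721 left.
April 2077 has 30 days: 721 − 30 = 691 left.
May 2077 has 31 days: 691 − 31 = 660 left.
June 2077 has 30 days: 660 − 30 = 630 left.
July 2077 has 31 days: 630 − 31 = 599 left.
August 2077 has 31 days: 599 − 31 = 568 left.
September 2077 has 30 days: 568 − 30 = 538 left.
October 2077 has 31 days: 538 − 31 = 507 left.
November 2077 has 30 days: 507 − 30 = 477 left.
December 2077 has 31 days: 477 − 31 = 446 left.
January 2078 has 31 days: 446 − 31 = 415 left.
February 2078 has 28 days (2078 is not a leap year): 415 − 28 = 387 left.
March 2078 has 31 days: 387 − 31 = 356 left.
April 2078 has 30 days: 356 − 30 = 326 left.
May 2078 has 31 days: 326 − 31 = 295 left.
June 2078 has 30 days: 295 − 30 = 265 left.
July 2078 has 31 days: 265 − 31 = 234 left.
August 2078 has 31 days: 234 − 31 = 203 left.
September 2078 has 30 days: 203 − 30 = 173 left.
October 2078 has 31 days: 173 − 31 = 142 left.
November 2078 has 30 days: 142 − 30 = 112 left.
December 2078 has 31 days: 112 − 31 = 81 left.
January 2079 has 31 days: 81 − 31 = 50 left.
February 2079 has 28 days (2079 is not a leap year): 50 − 28 = 22 left.
22 days into March 2079 → March 22, 2079.

March 22, 2079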